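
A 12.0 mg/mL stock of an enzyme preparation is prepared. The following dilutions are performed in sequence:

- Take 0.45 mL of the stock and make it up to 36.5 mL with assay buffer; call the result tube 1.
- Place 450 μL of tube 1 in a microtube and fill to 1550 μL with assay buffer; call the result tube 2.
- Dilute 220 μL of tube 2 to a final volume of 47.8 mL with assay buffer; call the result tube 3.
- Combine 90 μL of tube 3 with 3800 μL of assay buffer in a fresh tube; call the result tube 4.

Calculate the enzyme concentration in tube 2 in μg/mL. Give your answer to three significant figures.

43.0 μg/mL

Step 1: 0.45 mL brought to 36.5 mL → factor 36.5/0.45 = 81.111
Step 2: 450 μL brought to 1550 μL → factor 1550/450 = 3.4444
Dilution factor through tube 2 = 81.111 × 3.4444 = 279.38
[tube 2] = 12.0 mg/mL / 279.38 = 0.04295 mg/mL = 43.0 μg/mL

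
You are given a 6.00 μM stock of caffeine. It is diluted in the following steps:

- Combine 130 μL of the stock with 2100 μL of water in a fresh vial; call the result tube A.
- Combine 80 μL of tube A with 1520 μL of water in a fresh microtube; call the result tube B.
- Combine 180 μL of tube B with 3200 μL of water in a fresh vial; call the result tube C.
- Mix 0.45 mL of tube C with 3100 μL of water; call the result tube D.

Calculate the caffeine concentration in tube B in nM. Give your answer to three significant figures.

17.5 nM

Step 1: 130 μL + 2100 μL = 2230 μL total → factor 2230/130 = 17.154
Step 2: 80 μL + 1520 μL = 1600 μL total → factor 1600/80 = 20
Dilution factor through tube B = 17.154 × 20 = 343.08
[tube B] = 6.00 μM / 343.08 = 0.01749 μM = 17.5 nM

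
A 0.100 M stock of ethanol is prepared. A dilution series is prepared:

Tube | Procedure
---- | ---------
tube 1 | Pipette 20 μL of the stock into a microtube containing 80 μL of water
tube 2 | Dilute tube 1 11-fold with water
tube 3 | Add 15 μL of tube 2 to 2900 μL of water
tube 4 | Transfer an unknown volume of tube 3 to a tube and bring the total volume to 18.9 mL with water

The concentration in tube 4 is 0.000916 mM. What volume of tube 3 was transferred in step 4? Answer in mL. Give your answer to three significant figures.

1.85 mL

Step 1: 20 μL + 80 μL = 100 μL total → factor 100/20 = 5
Step 2: 11-fold → factor 11
Step 3: 15 μL + 2900 μL = 2915 μL total → factor 2915/15 = 194.33
Step 4: v brought to 18.9 mL → factor = 18.9 mL/v
Product of known-step factors = 10688
Overall factor = 0.100 M / (0.000916 mM) = 1.0917 × 10^5
Step-4 factor = 1.0917 × 10^5 / 10688 = 10.214
v = 18.9 mL / 10.214 = 1.85 mL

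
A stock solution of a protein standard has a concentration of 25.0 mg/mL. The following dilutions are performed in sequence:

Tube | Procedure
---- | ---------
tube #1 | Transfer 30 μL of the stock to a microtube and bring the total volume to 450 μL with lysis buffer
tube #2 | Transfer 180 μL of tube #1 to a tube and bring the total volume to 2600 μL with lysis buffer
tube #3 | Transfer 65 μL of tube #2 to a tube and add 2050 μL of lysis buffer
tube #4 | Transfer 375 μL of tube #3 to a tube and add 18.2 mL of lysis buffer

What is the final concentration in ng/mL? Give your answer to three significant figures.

Step 1: 30 μL brought to 450 μL → factor 450/30 = 15
Step 2: 180 μL brought to 2600 μL → factor 2600/180 = 14.444
Step 3: 65 μL + 2050 μL = 2115 μL total → factor 2115/65 = 32.538
Step 4: 375 μL + 18.2 mL = 18575 μL total → factor 18575/375 = 49.533
Overall dilution factor = 15 × 14.444 × 32.538 × 49.533 = 3.4921 × 10^5
Final = 25.0 mg/mL / 3.4921 × 10^5 = 7.159 × 10^-5 mg/mL = 71.6 ng/mL

71.6 ng/mL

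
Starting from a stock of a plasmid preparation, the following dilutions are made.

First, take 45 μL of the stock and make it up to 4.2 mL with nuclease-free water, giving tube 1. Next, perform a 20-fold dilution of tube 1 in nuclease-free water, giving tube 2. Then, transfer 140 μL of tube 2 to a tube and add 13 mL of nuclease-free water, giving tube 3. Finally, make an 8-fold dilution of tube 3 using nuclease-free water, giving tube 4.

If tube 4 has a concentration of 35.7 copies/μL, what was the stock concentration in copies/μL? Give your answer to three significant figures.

5.00 × 10^7 copies/μL

Step 1: 45 μL brought to 4.2 mL → factor 4200/45 = 93.333
Step 2: 20-fold → factor 20
Step 3: 140 μL + 13 mL = 13140 μL total → factor 13140/140 = 93.857
Step 4: 8-fold → factor 8
Overall dilution factor = 93.333 × 20 × 93.857 × 8 = 1.4016 × 10^6
Stock = 35.7 copies/μL × 1.4016 × 10^6 = 5.00 × 10^7 copies/μL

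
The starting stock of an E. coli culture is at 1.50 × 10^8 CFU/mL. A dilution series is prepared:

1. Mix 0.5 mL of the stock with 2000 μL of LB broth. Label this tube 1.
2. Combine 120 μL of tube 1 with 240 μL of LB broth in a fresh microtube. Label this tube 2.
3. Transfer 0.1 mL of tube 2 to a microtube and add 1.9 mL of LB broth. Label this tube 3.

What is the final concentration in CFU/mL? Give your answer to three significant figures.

5.00 × 10^5 CFU/mL

Step 1: 0.5 mL + 2000 μL = 2.5 mL total → factor 2.5/0.5 = 5
Step 2: 120 μL + 240 μL = 360 μL total → factor 360/120 = 3
Step 3: 0.1 mL + 1.9 mL = 2 mL total → factor 2/0.1 = 20
Overall dilution factor = 5 × 3 × 20 = 300
Final = 1.50 × 10^8 CFU/mL / 300 = 5.00 × 10^5 CFU/mL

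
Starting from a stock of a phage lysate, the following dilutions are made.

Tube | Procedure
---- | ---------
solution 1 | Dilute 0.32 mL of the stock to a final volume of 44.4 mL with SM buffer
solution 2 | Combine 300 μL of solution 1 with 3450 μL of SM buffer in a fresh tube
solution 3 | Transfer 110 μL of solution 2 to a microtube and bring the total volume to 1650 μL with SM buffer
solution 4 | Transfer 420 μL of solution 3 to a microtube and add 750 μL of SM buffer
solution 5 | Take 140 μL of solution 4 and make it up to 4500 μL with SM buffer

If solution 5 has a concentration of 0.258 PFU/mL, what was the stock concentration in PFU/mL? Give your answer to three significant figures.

6.01 × 10^5 PFU/mL

Step 1: 0.32 mL brought to 44.4 mL → factor 44.4/0.32 = 138.75
Step 2: 300 μL + 3450 μL = 3750 μL total → factor 3750/300 = 12.5
Step 3: 110 μL brought to 1650 μL → factor 1650/110 = 15
Step 4: 420 μL + 750 μL = 1170 μL total → factor 1170/420 = 2.7857
Step 5: 140 μL brought to 4500 μL → factor 4500/140 = 32.143
Overall dilution factor = 138.75 × 12.5 × 15 × 2.7857 × 32.143 = 2.3295 × 10^6
Stock = 0.258 PFU/mL × 2.3295 × 10^6 = 6.01 × 10^5 PFU/mL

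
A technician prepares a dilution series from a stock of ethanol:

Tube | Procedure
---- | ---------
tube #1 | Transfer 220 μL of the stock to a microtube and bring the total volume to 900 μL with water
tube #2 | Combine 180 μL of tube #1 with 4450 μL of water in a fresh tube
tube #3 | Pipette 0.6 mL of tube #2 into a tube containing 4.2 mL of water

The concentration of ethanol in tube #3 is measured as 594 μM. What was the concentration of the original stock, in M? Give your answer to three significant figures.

Step 1: 220 μL brought to 900 μL → factor 900/220 = 4.0909
Step 2: 180 μL + 4450 μL = 4630 μL total → factor 4630/180 = 25.722
Step 3: 0.6 mL + 4.2 mL = 4.8 mL total → factor 4.8/0.6 = 8
Overall dilution factor = 4.0909 × 25.722 × 8 = 841.82
Stock = 594 μM × 841.82 = 5.000 × 10^5 μM = 0.500 M

0.500 M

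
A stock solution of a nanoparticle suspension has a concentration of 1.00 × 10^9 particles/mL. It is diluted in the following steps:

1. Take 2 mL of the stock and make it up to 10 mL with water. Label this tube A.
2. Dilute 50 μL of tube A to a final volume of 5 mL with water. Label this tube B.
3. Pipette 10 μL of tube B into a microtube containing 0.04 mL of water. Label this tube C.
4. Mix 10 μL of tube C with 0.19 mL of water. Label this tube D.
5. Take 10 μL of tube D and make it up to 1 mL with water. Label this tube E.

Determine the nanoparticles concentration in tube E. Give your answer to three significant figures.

200 particles/mL

Step 1: 2 mL brought to 10 mL → factor 10/2 = 5
Step 2: 50 μL brought to 5 mL → factor 5000/50 = 100
Step 3: 10 μL + 0.04 mL = 50 μL total → factor 50/10 = 5
Step 4: 10 μL + 0.19 mL = 200 μL total → factor 200/10 = 20
Step 5: 10 μL brought to 1 mL → factor 1000/10 = 100
Overall dilution factor = 5 × 100 × 5 × 20 × 100 = 5 × 10^6
Final = 1.00 × 10^9 particles/mL / 5 × 10^6 = 200 particles/mL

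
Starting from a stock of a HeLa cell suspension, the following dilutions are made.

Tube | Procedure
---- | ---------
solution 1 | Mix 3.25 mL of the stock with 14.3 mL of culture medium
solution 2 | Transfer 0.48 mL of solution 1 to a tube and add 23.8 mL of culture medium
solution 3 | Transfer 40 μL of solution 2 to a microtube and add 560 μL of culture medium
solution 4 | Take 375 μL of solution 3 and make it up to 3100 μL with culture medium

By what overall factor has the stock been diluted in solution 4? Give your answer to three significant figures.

Step 1: 3.25 mL + 14.3 mL = 17.55 mL total → factor 17.55/3.25 = 5.4
Step 2: 0.48 mL + 23.8 mL = 24.28 mL total → factor 24.28/0.48 = 50.583
Step 3: 40 μL + 560 μL = 600 μL total → factor 600/40 = 15
Step 4: 375 μL brought to 3100 μL → factor 3100/375 = 8.2667
Overall dilution factor = 5.4 × 50.583 × 15 × 8.2667 = 33871

3.39 × 10^4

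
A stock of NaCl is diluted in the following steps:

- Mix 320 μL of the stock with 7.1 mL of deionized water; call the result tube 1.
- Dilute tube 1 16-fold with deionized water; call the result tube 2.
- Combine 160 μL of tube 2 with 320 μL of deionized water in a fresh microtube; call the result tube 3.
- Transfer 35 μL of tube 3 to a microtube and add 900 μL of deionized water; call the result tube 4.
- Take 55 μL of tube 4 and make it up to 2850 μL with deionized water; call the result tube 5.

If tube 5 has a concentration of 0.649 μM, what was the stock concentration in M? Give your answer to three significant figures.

Step 1: 320 μL + 7.1 mL = 7420 μL total → factor 7420/320 = 23.188
Step 2: 16-fold → factor 16
Step 3: 160 μL + 320 μL = 480 μL total → factor 480/160 = 3
Step 4: 35 μL + 900 μL = 935 μL total → factor 935/35 = 26.714
Step 5: 55 μL brought to 2850 μL → factor 2850/55 = 51.818
Overall dilution factor = 23.188 × 16 × 3 × 26.714 × 51.818 = 1.5407 × 10^6
Stock = 0.649 μM × 1.5407 × 10^6 = 9.999 × 10^5 μM = 1.00 M

1.00 M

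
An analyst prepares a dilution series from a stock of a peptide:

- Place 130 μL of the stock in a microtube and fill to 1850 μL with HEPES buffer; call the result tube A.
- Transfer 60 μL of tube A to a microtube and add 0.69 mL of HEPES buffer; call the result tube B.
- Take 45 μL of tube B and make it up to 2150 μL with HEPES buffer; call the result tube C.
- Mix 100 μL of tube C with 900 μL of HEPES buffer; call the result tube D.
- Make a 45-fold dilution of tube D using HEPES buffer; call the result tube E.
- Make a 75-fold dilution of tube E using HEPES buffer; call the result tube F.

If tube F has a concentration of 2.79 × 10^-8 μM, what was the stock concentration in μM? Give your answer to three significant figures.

8.00 μM

Step 1: 130 μL brought to 1850 μL → factor 1850/130 = 14.231
Step 2: 60 μL + 0.69 mL = 750 μL total → factor 750/60 = 12.5
Step 3: 45 μL brought to 2150 μL → factor 2150/45 = 47.778
Step 4: 100 μL + 900 μL = 1000 μL total → factor 1000/100 = 10
Step 5: 45-fold → factor 45
Step 6: 75-fold → factor 75
Overall dilution factor = 14.231 × 12.5 × 47.778 × 10 × 45 × 75 = 2.8684 × 10^8
Stock = 2.79 × 10^-8 μM × 2.8684 × 10^8 = 8.00 μM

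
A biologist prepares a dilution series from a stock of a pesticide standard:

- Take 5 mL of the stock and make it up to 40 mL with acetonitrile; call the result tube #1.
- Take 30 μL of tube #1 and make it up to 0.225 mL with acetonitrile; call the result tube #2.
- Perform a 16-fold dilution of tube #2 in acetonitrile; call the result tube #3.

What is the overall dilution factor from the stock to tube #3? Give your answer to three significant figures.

960

Step 1: 5 mL brought to 40 mL → factor 40/5 = 8
Step 2: 30 μL brought to 0.225 mL → factor 225/30 = 7.5
Step 3: 16-fold → factor 16
Overall dilution factor = 8 × 7.5 × 16 = 960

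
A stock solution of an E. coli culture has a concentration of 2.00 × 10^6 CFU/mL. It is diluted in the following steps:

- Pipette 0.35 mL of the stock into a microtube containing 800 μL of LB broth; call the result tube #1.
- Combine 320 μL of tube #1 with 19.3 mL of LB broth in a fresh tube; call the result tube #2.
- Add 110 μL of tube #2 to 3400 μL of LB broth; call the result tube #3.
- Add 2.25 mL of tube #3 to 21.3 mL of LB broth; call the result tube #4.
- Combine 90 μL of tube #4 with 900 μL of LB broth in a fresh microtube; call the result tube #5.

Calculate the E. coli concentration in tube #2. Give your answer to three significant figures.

9.93 × 10^3 CFU/mL

Step 1: 0.35 mL + 800 μL = 1.15 mL total → factor 1.15/0.35 = 3.2857
Step 2: 320 μL + 19.3 mL = 19620 μL total → factor 19620/320 = 61.312
Dilution factor through tube #2 = 3.2857 × 61.312 = 201.46
[tube #2] = 2.00 × 10^6 CFU/mL / 201.46 = 9.93 × 10^3 CFU/mL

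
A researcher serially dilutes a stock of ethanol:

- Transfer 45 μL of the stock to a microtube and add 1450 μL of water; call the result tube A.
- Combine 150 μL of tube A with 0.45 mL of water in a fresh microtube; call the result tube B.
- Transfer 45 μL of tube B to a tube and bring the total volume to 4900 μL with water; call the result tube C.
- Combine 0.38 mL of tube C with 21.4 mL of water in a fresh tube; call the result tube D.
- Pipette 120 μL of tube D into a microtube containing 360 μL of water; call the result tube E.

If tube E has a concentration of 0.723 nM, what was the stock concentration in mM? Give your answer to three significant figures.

Step 1: 45 μL + 1450 μL = 1495 μL total → factor 1495/45 = 33.222
Step 2: 150 μL + 0.45 mL = 600 μL total → factor 600/150 = 4
Step 3: 45 μL brought to 4900 μL → factor 4900/45 = 108.89
Step 4: 0.38 mL + 21.4 mL = 21.78 mL total → factor 21.78/0.38 = 57.316
Step 5: 120 μL + 360 μL = 480 μL total → factor 480/120 = 4
Overall dilution factor = 33.222 × 4 × 108.89 × 57.316 × 4 = 3.3175 × 10^6
Stock = 0.723 nM × 3.3175 × 10^6 = 2.399 × 10^6 nM = 2.40 mM

2.40 mM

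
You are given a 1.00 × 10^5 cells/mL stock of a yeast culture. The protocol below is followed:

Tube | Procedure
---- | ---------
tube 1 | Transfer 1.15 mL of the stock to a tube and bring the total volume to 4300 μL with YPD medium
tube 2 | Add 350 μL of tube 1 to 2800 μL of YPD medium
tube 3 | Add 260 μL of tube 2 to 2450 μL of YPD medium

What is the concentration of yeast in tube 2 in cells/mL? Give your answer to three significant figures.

2.97 × 10^3 cells/mL

Step 1: 1.15 mL brought to 4300 μL → factor 4.3/1.15 = 3.7391
Step 2: 350 μL + 2800 μL = 3150 μL total → factor 3150/350 = 9
Dilution factor through tube 2 = 3.7391 × 9 = 33.652
[tube 2] = 1.00 × 10^5 cells/mL / 33.652 = 2.97 × 10^3 cells/mL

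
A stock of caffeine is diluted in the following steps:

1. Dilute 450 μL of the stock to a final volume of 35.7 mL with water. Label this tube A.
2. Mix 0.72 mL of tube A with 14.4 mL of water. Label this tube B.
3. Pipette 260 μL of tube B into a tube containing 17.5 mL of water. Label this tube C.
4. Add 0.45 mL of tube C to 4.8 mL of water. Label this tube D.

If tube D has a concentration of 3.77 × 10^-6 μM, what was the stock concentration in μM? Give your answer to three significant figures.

Step 1: 450 μL brought to 35.7 mL → factor 35700/450 = 79.333
Step 2: 0.72 mL + 14.4 mL = 15.12 mL total → factor 15.12/0.72 = 21
Step 3: 260 μL + 17.5 mL = 17760 μL total → factor 17760/260 = 68.308
Step 4: 0.45 mL + 4.8 mL = 5.25 mL total → factor 5.25/0.45 = 11.667
Overall dilution factor = 79.333 × 21 × 68.308 × 11.667 = 1.3277 × 10^6
Stock = 3.77 × 10^-6 μM × 1.3277 × 10^6 = 5.01 μM

5.01 μM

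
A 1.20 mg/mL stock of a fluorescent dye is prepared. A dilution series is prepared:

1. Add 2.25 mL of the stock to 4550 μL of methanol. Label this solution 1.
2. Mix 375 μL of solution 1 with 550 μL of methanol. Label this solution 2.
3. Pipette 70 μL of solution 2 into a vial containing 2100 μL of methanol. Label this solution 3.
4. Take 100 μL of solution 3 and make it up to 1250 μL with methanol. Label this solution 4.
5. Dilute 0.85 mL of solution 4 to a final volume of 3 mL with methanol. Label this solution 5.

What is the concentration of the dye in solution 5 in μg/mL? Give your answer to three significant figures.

Step 1: 2.25 mL + 4550 μL = 6.8 mL total → factor 6.8/2.25 = 3.0222
Step 2: 375 μL + 550 μL = 925 μL total → factor 925/375 = 2.4667
Step 3: 70 μL + 2100 μL = 2170 μL total → factor 2170/70 = 31
Step 4: 100 μL brought to 1250 μL → factor 1250/100 = 12.5
Step 5: 0.85 mL brought to 3 mL → factor 3/0.85 = 3.5294
Overall dilution factor = 3.0222 × 2.4667 × 31 × 12.5 × 3.5294 = 10196
Final = 1.20 mg/mL / 10196 = 0.0001177 mg/mL = 0.118 μg/mL

0.118 μg/mL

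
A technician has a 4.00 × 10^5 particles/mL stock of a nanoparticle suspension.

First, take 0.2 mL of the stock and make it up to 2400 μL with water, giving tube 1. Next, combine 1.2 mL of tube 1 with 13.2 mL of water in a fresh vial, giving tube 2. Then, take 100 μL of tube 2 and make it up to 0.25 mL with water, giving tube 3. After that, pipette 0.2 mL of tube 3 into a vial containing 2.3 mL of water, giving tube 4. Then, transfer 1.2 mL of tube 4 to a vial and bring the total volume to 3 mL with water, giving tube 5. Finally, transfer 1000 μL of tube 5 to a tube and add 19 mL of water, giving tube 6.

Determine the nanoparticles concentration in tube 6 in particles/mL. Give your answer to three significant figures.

1.78 particles/mL

Step 1: 0.2 mL brought to 2400 μL → factor 2.4/0.2 = 12
Step 2: 1.2 mL + 13.2 mL = 14.4 mL total → factor 14.4/1.2 = 12
Step 3: 100 μL brought to 0.25 mL → factor 250/100 = 2.5
Step 4: 0.2 mL + 2.3 mL = 2.5 mL total → factor 2.5/0.2 = 12.5
Step 5: 1.2 mL brought to 3 mL → factor 3/1.2 = 2.5
Step 6: 1000 μL + 19 mL = 20000 μL total → factor 20000/1000 = 20
Overall dilution factor = 12 × 12 × 2.5 × 12.5 × 2.5 × 20 = 2.25 × 10^5
Final = 4.00 × 10^5 particles/mL / 2.25 × 10^5 = 1.78 particles/mL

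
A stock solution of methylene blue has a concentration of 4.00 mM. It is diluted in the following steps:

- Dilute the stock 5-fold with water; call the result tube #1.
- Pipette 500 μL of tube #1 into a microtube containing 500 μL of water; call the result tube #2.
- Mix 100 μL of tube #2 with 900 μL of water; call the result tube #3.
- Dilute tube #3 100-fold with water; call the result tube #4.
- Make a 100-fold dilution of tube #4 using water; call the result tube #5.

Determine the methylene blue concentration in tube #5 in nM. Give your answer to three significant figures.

4.00 nM

Step 1: 5-fold → factor 5
Step 2: 500 μL + 500 μL = 1000 μL total → factor 1000/500 = 2
Step 3: 100 μL + 900 μL = 1000 μL total → factor 1000/100 = 10
Step 4: 100-fold → factor 100
Step 5: 100-fold → factor 100
Overall dilution factor = 5 × 2 × 10 × 100 × 100 = 1 × 10^6
Final = 4.00 mM / 1 × 10^6 = 4.000 × 10^-6 mM = 4.00 nM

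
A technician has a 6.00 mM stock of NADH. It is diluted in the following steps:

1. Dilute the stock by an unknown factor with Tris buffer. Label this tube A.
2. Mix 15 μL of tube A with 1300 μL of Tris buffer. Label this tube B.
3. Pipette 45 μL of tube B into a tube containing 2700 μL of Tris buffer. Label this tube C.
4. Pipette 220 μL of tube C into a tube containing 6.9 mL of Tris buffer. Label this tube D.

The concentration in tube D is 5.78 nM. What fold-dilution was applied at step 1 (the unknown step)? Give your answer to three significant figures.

6.00-fold

Step 1: unknown factor x
Step 2: 15 μL + 1300 μL = 1315 μL total → factor 1315/15 = 87.667
Step 3: 45 μL + 2700 μL = 2745 μL total → factor 2745/45 = 61
Step 4: 220 μL + 6.9 mL = 7120 μL total → factor 7120/220 = 32.364
Product of known-step factors = 1.7307 × 10^5
Overall factor = 6.00 mM / (5.78 nM) = 1.0381 × 10^6
x = 1.0381 × 10^6 / 1.7307 × 10^5 = 6.00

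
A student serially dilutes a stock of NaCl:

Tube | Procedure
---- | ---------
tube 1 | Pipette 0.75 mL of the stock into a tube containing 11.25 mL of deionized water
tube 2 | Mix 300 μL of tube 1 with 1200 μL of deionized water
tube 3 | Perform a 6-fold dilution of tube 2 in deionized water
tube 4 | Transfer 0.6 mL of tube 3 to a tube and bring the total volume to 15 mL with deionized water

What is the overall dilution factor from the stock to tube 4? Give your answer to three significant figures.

1.20 × 10^4

Step 1: 0.75 mL + 11.25 mL = 12 mL total → factor 12/0.75 = 16
Step 2: 300 μL + 1200 μL = 1500 μL total → factor 1500/300 = 5
Step 3: 6-fold → factor 6
Step 4: 0.6 mL brought to 15 mL → factor 15/0.6 = 25
Overall dilution factor = 16 × 5 × 6 × 25 = 12000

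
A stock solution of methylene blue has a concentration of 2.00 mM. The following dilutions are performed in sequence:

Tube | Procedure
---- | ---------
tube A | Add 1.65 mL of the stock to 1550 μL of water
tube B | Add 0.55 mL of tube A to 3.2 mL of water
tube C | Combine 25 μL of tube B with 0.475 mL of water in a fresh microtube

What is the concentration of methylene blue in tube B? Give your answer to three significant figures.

Step 1: 1.65 mL + 1550 μL = 3.2 mL total → factor 3.2/1.65 = 1.9394
Step 2: 0.55 mL + 3.2 mL = 3.75 mL total → factor 3.75/0.55 = 6.8182
Dilution factor through tube B = 1.9394 × 6.8182 = 13.223
[tube B] = 2.00 mM / 13.223 = 0.151 mM

0.151 mM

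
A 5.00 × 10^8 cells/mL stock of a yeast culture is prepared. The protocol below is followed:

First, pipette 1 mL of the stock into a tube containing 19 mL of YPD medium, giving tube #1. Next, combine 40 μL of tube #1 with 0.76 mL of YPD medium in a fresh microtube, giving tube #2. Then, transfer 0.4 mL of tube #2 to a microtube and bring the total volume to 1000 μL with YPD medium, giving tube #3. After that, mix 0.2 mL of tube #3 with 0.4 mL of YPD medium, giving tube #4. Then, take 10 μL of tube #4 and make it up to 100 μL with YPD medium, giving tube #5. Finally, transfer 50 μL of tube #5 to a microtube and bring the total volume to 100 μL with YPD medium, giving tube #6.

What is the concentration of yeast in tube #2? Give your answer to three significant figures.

1.25 × 10^6 cells/mL

Step 1: 1 mL + 19 mL = 20 mL total → factor 20/1 = 20
Step 2: 40 μL + 0.76 mL = 800 μL total → factor 800/40 = 20
Dilution factor through tube #2 = 20 × 20 = 400
[tube #2] = 5.00 × 10^8 cells/mL / 400 = 1.25 × 10^6 cells/mL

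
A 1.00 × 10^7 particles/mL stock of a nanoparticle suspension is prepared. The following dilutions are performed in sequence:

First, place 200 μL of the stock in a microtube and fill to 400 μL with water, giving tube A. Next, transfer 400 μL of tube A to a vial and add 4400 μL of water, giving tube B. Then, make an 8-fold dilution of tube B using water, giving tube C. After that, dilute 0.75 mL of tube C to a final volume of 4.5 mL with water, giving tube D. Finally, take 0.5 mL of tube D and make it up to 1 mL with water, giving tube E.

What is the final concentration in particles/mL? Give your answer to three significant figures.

Step 1: 200 μL brought to 400 μL → factor 400/200 = 2
Step 2: 400 μL + 4400 μL = 4800 μL total → factor 4800/400 = 12
Step 3: 8-fold → factor 8
Step 4: 0.75 mL brought to 4.5 mL → factor 4.5/0.75 = 6
Step 5: 0.5 mL brought to 1 mL → factor 1/0.5 = 2
Overall dilution factor = 2 × 12 × 8 × 6 × 2 = 2304
Final = 1.00 × 10^7 particles/mL / 2304 = 4.34 × 10^3 particles/mL

4.34 × 10^3 particles/mL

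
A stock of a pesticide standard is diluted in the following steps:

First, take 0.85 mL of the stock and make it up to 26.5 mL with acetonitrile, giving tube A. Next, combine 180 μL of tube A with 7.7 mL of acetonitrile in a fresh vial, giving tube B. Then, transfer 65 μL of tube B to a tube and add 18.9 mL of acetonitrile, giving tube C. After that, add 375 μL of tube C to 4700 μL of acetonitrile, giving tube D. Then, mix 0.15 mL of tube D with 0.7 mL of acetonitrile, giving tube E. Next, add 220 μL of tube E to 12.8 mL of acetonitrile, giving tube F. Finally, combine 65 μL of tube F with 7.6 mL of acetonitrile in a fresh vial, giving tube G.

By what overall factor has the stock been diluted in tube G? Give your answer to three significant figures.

2.13 × 10^11

Step 1: 0.85 mL brought to 26.5 mL → factor 26.5/0.85 = 31.176
Step 2: 180 μL + 7.7 mL = 7880 μL total → factor 7880/180 = 43.778
Step 3: 65 μL + 18.9 mL = 18965 μL total → factor 18965/65 = 291.77
Step 4: 375 μL + 4700 μL = 5075 μL total → factor 5075/375 = 13.533
Step 5: 0.15 mL + 0.7 mL = 0.85 mL total → factor 0.85/0.15 = 5.6667
Step 6: 220 μL + 12.8 mL = 13020 μL total → factor 13020/220 = 59.182
Step 7: 65 μL + 7.6 mL = 7665 μL total → factor 7665/65 = 117.92
Overall dilution factor = 31.176 × 43.778 × 291.77 × 13.533 × 5.6667 × 59.182 × 117.92 = 2.1313 × 10^11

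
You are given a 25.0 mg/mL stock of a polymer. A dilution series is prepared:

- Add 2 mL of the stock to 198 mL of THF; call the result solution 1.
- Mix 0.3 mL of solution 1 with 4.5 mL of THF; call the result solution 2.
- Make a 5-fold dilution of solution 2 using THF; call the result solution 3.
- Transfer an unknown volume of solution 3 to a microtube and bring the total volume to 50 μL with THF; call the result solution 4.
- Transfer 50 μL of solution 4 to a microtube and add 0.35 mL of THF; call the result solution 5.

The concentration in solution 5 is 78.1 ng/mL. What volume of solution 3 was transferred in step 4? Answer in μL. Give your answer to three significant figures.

Step 1: 2 mL + 198 mL = 200 mL total → factor 200/2 = 100
Step 2: 0.3 mL + 4.5 mL = 4.8 mL total → factor 4.8/0.3 = 16
Step 3: 5-fold → factor 5
Step 4: v brought to 50 μL → factor = 50 μL/v
Step 5: 50 μL + 0.35 mL = 400 μL total → factor 400/50 = 8
Product of known-step factors = 64000
Overall factor = 25.0 mg/mL / (78.1 ng/mL) = 3.201 × 10^5
Step-4 factor = 3.201 × 10^5 / 64000 = 5.0016
v = 50 μL / 5.0016 = 10.0 μL

10.0 μL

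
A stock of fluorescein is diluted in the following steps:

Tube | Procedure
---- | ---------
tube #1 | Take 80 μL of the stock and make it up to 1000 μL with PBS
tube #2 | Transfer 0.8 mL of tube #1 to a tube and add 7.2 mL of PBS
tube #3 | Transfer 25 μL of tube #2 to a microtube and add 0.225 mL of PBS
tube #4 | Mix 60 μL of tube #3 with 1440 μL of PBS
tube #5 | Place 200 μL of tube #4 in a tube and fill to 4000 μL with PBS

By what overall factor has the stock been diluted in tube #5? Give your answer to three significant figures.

6.25 × 10^5

Step 1: 80 μL brought to 1000 μL → factor 1000/80 = 12.5
Step 2: 0.8 mL + 7.2 mL = 8 mL total → factor 8/0.8 = 10
Step 3: 25 μL + 0.225 mL = 250 μL total → factor 250/25 = 10
Step 4: 60 μL + 1440 μL = 1500 μL total → factor 1500/60 = 25
Step 5: 200 μL brought to 4000 μL → factor 4000/200 = 20
Overall dilution factor = 12.5 × 10 × 10 × 25 × 20 = 6.25 × 10^5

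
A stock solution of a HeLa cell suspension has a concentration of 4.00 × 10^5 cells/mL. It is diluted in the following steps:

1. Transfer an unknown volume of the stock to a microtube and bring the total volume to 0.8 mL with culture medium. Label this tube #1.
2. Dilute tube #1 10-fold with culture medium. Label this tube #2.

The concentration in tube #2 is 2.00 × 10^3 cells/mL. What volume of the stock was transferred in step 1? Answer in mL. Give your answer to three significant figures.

Step 1: v brought to 0.8 mL → factor = 0.8 mL/v
Step 2: 10-fold → factor 10
Product of known-step factors = 10
Overall factor = 4.00 × 10^5 cells/mL / (2.00 × 10^3 cells/mL) = 200
Step-1 factor = 200 / 10 = 20
v = 0.8 mL / 20 = 0.0400 mL

0.0400 mL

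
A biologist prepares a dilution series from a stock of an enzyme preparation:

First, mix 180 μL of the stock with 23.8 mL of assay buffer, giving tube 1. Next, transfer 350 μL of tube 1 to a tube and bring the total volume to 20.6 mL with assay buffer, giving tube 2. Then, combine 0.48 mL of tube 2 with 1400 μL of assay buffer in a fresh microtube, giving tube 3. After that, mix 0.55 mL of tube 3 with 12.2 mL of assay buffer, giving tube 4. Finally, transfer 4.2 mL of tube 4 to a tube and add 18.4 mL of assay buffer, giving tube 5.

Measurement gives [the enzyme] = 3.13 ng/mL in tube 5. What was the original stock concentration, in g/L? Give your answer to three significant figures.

12.0 g/L

Step 1: 180 μL + 23.8 mL = 23980 μL total → factor 23980/180 = 133.22
Step 2: 350 μL brought to 20.6 mL → factor 20600/350 = 58.857
Step 3: 0.48 mL + 1400 μL = 1.88 mL total → factor 1.88/0.48 = 3.9167
Step 4: 0.55 mL + 12.2 mL = 12.75 mL total → factor 12.75/0.55 = 23.182
Step 5: 4.2 mL + 18.4 mL = 22.6 mL total → factor 22.6/4.2 = 5.381
Overall dilution factor = 133.22 × 58.857 × 3.9167 × 23.182 × 5.381 = 3.8309 × 10^6
Stock = 3.13 ng/mL × 3.8309 × 10^6 = 1.199 × 10^7 ng/mL = 12.0 g/L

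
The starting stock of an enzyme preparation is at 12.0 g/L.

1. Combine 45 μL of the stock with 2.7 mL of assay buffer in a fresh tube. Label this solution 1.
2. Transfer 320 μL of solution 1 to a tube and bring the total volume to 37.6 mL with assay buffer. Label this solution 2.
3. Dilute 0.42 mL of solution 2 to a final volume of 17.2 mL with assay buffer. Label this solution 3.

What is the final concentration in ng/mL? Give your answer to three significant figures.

40.9 ng/mL

Step 1: 45 μL + 2.7 mL = 2745 μL total → factor 2745/45 = 61
Step 2: 320 μL brought to 37.6 mL → factor 37600/320 = 117.5
Step 3: 0.42 mL brought to 17.2 mL → factor 17.2/0.42 = 40.952
Overall dilution factor = 61 × 117.5 × 40.952 = 2.9353 × 10^5
Final = 12.0 g/L / 2.9353 × 10^5 = 4.088 × 10^-5 g/L = 40.9 ng/mL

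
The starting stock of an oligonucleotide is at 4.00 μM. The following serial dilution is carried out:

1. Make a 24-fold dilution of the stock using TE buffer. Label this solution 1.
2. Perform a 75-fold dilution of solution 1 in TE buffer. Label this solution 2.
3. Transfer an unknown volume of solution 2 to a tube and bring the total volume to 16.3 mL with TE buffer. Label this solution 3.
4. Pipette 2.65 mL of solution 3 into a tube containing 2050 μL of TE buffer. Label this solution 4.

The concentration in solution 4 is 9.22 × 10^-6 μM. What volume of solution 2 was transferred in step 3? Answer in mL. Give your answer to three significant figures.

0.120 mL

Step 1: 24-fold → factor 24
Step 2: 75-fold → factor 75
Step 3: v brought to 16.3 mL → factor = 16.3 mL/v
Step 4: 2.65 mL + 2050 μL = 4.7 mL total → factor 4.7/2.65 = 1.7736
Product of known-step factors = 3192.5
Overall factor = 4.00 μM / (9.22 × 10^-6 μM) = 4.3384 × 10^5
Step-3 factor = 4.3384 × 10^5 / 3192.5 = 135.9
v = 16.3 mL / 135.9 = 0.120 mL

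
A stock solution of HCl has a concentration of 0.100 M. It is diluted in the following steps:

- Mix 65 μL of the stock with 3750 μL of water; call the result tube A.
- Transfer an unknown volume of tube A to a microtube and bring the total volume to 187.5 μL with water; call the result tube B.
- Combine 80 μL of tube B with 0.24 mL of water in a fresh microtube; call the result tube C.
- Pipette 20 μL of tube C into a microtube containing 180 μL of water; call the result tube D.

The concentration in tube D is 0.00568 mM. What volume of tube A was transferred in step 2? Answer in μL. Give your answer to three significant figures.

Step 1: 65 μL + 3750 μL = 3815 μL total → factor 3815/65 = 58.692
Step 2: v brought to 187.5 μL → factor = 187.5 μL/v
Step 3: 80 μL + 0.24 mL = 320 μL total → factor 320/80 = 4
Step 4: 20 μL + 180 μL = 200 μL total → factor 200/20 = 10
Product of known-step factors = 2347.7
Overall factor = 0.100 M / (0.00568 mM) = 17606
Step-2 factor = 17606 / 2347.7 = 7.4991
v = 187.5 μL / 7.4991 = 25.0 μL

25.0 μL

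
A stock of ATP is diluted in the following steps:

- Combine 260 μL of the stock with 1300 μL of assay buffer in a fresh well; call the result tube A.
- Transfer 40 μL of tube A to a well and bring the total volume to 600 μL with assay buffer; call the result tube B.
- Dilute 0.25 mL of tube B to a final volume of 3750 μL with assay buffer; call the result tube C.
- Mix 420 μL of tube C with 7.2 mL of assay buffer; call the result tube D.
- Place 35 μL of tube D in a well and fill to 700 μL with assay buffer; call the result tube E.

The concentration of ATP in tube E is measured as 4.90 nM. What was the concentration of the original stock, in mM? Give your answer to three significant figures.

Step 1: 260 μL + 1300 μL = 1560 μL total → factor 1560/260 = 6
Step 2: 40 μL brought to 600 μL → factor 600/40 = 15
Step 3: 0.25 mL brought to 3750 μL → factor 3.75/0.25 = 15
Step 4: 420 μL + 7.2 mL = 7620 μL total → factor 7620/420 = 18.143
Step 5: 35 μL brought to 700 μL → factor 700/35 = 20
Overall dilution factor = 6 × 15 × 15 × 18.143 × 20 = 4.8986 × 10^5
Stock = 4.90 nM × 4.8986 × 10^5 = 2.400 × 10^6 nM = 2.40 mM

2.40 mM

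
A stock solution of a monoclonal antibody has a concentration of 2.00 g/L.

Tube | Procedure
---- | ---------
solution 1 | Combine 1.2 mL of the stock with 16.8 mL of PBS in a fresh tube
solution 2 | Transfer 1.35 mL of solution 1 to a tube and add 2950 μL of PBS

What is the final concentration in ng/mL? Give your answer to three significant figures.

4.19 × 10^4 ng/mL

Step 1: 1.2 mL + 16.8 mL = 18 mL total → factor 18/1.2 = 15
Step 2: 1.35 mL + 2950 μL = 4.3 mL total → factor 4.3/1.35 = 3.1852
Overall dilution factor = 15 × 3.1852 = 47.778
Final = 2.00 g/L / 47.778 = 0.04186 g/L = 4.19 × 10^4 ng/mL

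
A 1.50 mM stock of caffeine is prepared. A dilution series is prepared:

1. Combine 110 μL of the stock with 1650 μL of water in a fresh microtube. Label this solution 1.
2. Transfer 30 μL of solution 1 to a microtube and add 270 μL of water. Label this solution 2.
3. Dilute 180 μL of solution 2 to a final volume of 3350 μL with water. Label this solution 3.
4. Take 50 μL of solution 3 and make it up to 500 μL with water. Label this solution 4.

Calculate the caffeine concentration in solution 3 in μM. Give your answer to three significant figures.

Step 1: 110 μL + 1650 μL = 1760 μL total → factor 1760/110 = 16
Step 2: 30 μL + 270 μL = 300 μL total → factor 300/30 = 10
Step 3: 180 μL brought to 3350 μL → factor 3350/180 = 18.611
Dilution factor through solution 3 = 16 × 10 × 18.611 = 2977.8
[solution 3] = 1.50 mM / 2977.8 = 0.0005037 mM = 0.504 μM

0.504 μM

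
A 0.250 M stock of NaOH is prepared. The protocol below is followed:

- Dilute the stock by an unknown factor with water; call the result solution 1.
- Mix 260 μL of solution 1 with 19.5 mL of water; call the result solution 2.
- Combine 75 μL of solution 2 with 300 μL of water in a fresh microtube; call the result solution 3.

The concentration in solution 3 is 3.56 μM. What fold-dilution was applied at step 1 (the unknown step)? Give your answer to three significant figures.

185-fold

Step 1: unknown factor x
Step 2: 260 μL + 19.5 mL = 19760 μL total → factor 19760/260 = 76
Step 3: 75 μL + 300 μL = 375 μL total → factor 375/75 = 5
Product of known-step factors = 380
Overall factor = 0.250 M / (3.56 μM) = 70225
x = 70225 / 380 = 185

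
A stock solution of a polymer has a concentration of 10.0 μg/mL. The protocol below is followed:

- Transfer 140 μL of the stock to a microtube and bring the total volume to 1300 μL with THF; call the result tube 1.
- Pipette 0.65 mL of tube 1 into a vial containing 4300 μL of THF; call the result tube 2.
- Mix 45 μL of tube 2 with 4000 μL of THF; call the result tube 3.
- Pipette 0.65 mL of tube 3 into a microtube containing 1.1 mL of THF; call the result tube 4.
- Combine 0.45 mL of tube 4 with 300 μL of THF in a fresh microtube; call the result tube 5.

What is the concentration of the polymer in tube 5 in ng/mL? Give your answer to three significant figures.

0.351 ng/mL

Step 1: 140 μL brought to 1300 μL → factor 1300/140 = 9.2857
Step 2: 0.65 mL + 4300 μL = 4.95 mL total → factor 4.95/0.65 = 7.6154
Step 3: 45 μL + 4000 μL = 4045 μL total → factor 4045/45 = 89.889
Step 4: 0.65 mL + 1.1 mL = 1.75 mL total → factor 1.75/0.65 = 2.6923
Step 5: 0.45 mL + 300 μL = 0.75 mL total → factor 0.75/0.45 = 1.6667
Overall dilution factor = 9.2857 × 7.6154 × 89.889 × 2.6923 × 1.6667 = 28522
Final = 10.0 μg/mL / 28522 = 0.0003506 μg/mL = 0.351 ng/mL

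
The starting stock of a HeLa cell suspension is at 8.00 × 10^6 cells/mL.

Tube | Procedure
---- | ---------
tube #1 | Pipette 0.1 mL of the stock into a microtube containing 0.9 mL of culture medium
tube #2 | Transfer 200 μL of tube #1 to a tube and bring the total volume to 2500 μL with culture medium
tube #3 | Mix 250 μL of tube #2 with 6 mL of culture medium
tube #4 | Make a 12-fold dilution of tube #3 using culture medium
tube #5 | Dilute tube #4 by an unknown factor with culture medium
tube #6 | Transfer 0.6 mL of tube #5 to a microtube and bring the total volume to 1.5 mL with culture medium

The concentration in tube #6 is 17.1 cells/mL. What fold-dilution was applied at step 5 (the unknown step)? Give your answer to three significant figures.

4.99-fold

Step 1: 0.1 mL + 0.9 mL = 1 mL total → factor 1/0.1 = 10
Step 2: 200 μL brought to 2500 μL → factor 2500/200 = 12.5
Step 3: 250 μL + 6 mL = 6250 μL total → factor 6250/250 = 25
Step 4: 12-fold → factor 12
Step 5: unknown factor x
Step 6: 0.6 mL brought to 1.5 mL → factor 1.5/0.6 = 2.5
Product of known-step factors = 93750
Overall factor = 8.00 × 10^6 cells/mL / (17.1 cells/mL) = 4.6784 × 10^5
x = 4.6784 × 10^5 / 93750 = 4.99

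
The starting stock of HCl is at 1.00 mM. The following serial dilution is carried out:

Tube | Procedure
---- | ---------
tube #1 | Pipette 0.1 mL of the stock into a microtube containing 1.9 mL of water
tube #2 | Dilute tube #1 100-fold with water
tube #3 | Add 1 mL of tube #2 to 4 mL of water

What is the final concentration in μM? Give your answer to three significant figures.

Step 1: 0.1 mL + 1.9 mL = 2 mL total → factor 2/0.1 = 20
Step 2: 100-fold → factor 100
Step 3: 1 mL + 4 mL = 5 mL total → factor 5/1 = 5
Overall dilution factor = 20 × 100 × 5 = 10000
Final = 1.00 mM / 10000 = 0.0001000 mM = 0.100 μM

0.100 μM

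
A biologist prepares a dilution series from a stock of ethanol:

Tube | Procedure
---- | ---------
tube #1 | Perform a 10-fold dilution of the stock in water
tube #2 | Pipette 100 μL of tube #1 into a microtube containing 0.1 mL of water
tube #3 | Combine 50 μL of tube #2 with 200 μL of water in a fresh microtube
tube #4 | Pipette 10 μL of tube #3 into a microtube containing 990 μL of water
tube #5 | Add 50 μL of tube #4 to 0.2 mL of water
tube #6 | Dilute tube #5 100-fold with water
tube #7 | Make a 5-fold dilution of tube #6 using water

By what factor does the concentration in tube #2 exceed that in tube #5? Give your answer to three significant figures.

2.50 × 10^3

Step 1: 10-fold → factor 10
Step 2: 100 μL + 0.1 mL = 200 μL total → factor 200/100 = 2
Step 3: 50 μL + 200 μL = 250 μL total → factor 250/50 = 5
Step 4: 10 μL + 990 μL = 1000 μL total → factor 1000/10 = 100
Step 5: 50 μL + 0.2 mL = 250 μL total → factor 250/50 = 5
Dilution factor to tube #2 = 20; to tube #5 = 50000
[tube #2]/[tube #5] = (factor to tube #5)/(factor to tube #2) = 50000/20 = 2.50 × 10^3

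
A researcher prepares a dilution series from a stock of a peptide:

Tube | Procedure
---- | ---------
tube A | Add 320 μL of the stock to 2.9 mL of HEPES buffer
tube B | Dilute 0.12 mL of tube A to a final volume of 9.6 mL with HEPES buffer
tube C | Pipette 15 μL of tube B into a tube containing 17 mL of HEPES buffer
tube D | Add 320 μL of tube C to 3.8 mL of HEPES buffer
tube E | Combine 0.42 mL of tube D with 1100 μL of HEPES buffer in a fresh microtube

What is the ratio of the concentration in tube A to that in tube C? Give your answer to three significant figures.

9.07 × 10^4

Step 1: 320 μL + 2.9 mL = 3220 μL total → factor 3220/320 = 10.062
Step 2: 0.12 mL brought to 9.6 mL → factor 9.6/0.12 = 80
Step 3: 15 μL + 17 mL = 17015 μL total → factor 17015/15 = 1134.3
Dilution factor to tube A = 10.062; to tube C = 9.1314 × 10^5
[tube A]/[tube C] = (factor to tube C)/(factor to tube A) = 9.1314 × 10^5/10.062 = 9.07 × 10^4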